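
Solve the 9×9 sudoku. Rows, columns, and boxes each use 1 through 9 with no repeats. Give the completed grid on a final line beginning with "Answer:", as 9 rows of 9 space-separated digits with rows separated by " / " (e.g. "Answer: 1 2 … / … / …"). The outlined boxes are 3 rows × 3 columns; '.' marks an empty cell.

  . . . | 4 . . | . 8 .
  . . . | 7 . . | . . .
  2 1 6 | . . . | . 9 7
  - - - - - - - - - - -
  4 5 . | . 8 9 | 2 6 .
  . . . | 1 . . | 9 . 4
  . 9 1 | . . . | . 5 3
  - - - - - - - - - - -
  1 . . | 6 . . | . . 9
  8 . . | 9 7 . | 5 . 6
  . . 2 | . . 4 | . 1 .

Step 1. [r4c3∈{3,7}] r4c3 is the only open cell in row 4 admitting 7, so r4c3=7.
Step 2. [r9c1∈{3,5,6,7,9}] r9c1 is the only open cell in row 9 admitting 9 ⇒ r9c1=9.
Step 3. [r7c3∈{3,4,5}] box 7 places 5 nowhere but r7c3, so r7c3=5.
Step 4. [r5c2∈{2,3,6,8}] r5c2 is the only open cell in col 2 admitting 2. So r5c2=2.
Step 5. [r4c4∈{3}] r4c4 has the single candidate 3, so r4c4=3.
Step 6. [r2c2∈{3,4,8}] in col 2, 8 fits only at r2c2, so r2c2=8.
Step 7. [r2c3∈{3,4,9}] in box 1, 4 fits only at r2c3 ⇒ r2c3=4.
Step 8. [r8c3∈{3}] only 3 remains possible at r8c3. So r8c3=3.
Step 9. [r2c5∈{1,2,3,5,6,9}] 9 has one home in row 2: r2c5 ⇒ r2c5=9.
Step 10. [r1c5∈{1,2,3,5,6}] col 5 places 1 nowhere but r1c5 ⇒ r1c5=1.
Step 11. [r1c2∈{3,7}] col 2 places 3 nowhere but r1c2 ⇒ r1c2=3.
Step 12. [r6c1∈{6}] r6c1 has the single candidate 6. So r6c1=6.
Step 13. [r9c9∈{8}] nothing but 8 survives at r9c9 ⇒ r9c9=8.
Step 14. [r2c1∈{5}] r2c1 has the single candidate 5 ⇒ r2c1=5.
Step 15. [r7c6∈{2,3,8}] r7c6 is the only open cell in row 7 admitting 8, so r7c6=8.
Step 16. [r2c7∈{1,3,6}] 1 has one home in col 7: r2c7. So r2c7=1.
Step 17. [r2c6∈{2,3,6}] across row 2, 6 lands solely at r2c6, so r2c6=6.
Step 18. [r1c6∈{2,5}] r1c6 is the only open cell in box 2 admitting 2. So r1c6=2.
Step 19. [r8c8∈{2,4}] r8c8 is the only open cell in row 8 admitting 2 ⇒ r8c8=2.
Step 20. [r7c8∈{3,4,7}] r7c8 is the only open cell in col 8 admitting 4 ⇒ r7c8=4.
Step 21. [r3c6∈{3,5}] in col 6, 3 fits only at r3c6, so r3c6=3.
Step 22. [r3c5∈{5}] r3c5's peers cover all but 5 ⇒ r3c5=5.
Step 23. [r5c8∈{7}] r5c8 has the single candidate 7. So r5c8=7.
Step 24. [r9c5∈{3}] r9c5's peers cover all but 3, so r9c5=3.
Step 25. [r9c7∈{7}] r9c7 is down to just 7 ⇒ r9c7=7.
Step 26. [r7c5∈{2}] r7c5 has the single candidate 2. So r7c5=2.
Step 27. [r1c3∈{9}] r1c3 has the single candidate 9, so r1c3=9.
Step 28. [r3c4∈{8}] only 8 remains possible at r3c4 ⇒ r3c4=8.
Step 29. [r6c5∈{4}] r6c5's peers cover all but 4, so r6c5=4.
Step 30. [r6c7∈{8}] r6c7's peers cover all but 8 ⇒ r6c7=8.
Step 31. [r6c6∈{7}] only 7 remains possible at r6c6. So r6c6=7.
Step 32. [r7c2∈{7}] r7c2 is down to just 7, so r7c2=7.
Step 33. [r8c6∈{1}] r8c6 has the single candidate 1 ⇒ r8c6=1.
Step 34. [r7c7∈{3}] r7c7 has the single candidate 3. So r7c7=3.
Step 35. [r1c1∈{7}] nothing but 7 survives at r1c1. So r1c1=7.
Step 36. [r3c7∈{4}] only 4 remains possible at r3c7. So r3c7=4.
Step 37. [r4c9∈{1}] r4c9 has the single candidate 1. So r4c9=1.
Step 38. [r2c9∈{2}] r2c9 has the single candidate 2, so r2c9=2.
Step 39. [r8c2∈{4}] r8c2 has the single candidate 4. So r8c2=4.
Step 40. [r5c6∈{5}] nothing but 5 survives at r5c6, so r5c6=5.
Step 41. [r2c8∈{3}] r2c8 is down to just 3, so r2c8=3.
Step 42. [r5c5∈{6}] r5c5 has the single candidate 6. So r5c5=6.
Step 43. [r6c4∈{2}] r6c4's peers cover all but 2, so r6c4=2.
Step 44. [r1c7∈{6}] r1c7 is down to just 6 ⇒ r1c7=6.
Step 45. [r5c1∈{3}] only 3 remains possible at r5c1 ⇒ r5c1=3.
Step 46. [r9c2∈{6}] only 6 remains possible at r9c2. So r9c2=6.
Step 47. [r1c9∈{5}] nothing but 5 survives at r1c9, so r1c9=5.
Step 48. [r5c3∈{8}] r5c3 has the single candidate 8, so r5c3=8.
Step 49. [r9c4∈{5}] r9c4's peers cover all but 5, so r9c4=5.

Answer: 7 3 9 4 1 2 6 8 5 / 5 8 4 7 9 6 1 3 2 / 2 1 6 8 5 3 4 9 7 / 4 5 7 3 8 9 2 6 1 / 3 2 8 1 6 5 9 7 4 / 6 9 1 2 4 7 8 5 3 / 1 7 5 6 2 8 3 4 9 / 8 4 3 9 7 1 5 2 6 / 9 6 2 5 3 4 7 1 8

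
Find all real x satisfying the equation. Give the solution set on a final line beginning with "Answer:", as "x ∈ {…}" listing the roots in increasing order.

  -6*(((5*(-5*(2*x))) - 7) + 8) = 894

Step 1. [-6*(((5*(-5*(2*x))) - 7) + 8) = 894] -6·(inner) — divide through by -6. So div: ((5*(-5*(2*x))) - 7) + 8 = -149.
Step 2. [((5*(-5*(2*x))) - 7) + 8 = -149] +8 is outermost — subtract 8 both sides. So sub: (5*(-5*(2*x))) - 7 = -157.
Step 3. [(5*(-5*(2*x))) - 7 = -157] peel the -7: add 7 from each side ⇒ sub: 5*(-5*(2*x)) = -150.
Step 4. [5*(-5*(2*x)) = -150] 5·(inner) — divide through by 5. So div: -5*(2*x) = -30.
Step 5. [-5*(2*x) = -30] LHS = -5·(…); ÷-5 both sides. So div: 2*x = 6.
Step 6. [2*x = 6] 2 out front; divide by 2, so div: x = 3.

Answer: x ∈ {3}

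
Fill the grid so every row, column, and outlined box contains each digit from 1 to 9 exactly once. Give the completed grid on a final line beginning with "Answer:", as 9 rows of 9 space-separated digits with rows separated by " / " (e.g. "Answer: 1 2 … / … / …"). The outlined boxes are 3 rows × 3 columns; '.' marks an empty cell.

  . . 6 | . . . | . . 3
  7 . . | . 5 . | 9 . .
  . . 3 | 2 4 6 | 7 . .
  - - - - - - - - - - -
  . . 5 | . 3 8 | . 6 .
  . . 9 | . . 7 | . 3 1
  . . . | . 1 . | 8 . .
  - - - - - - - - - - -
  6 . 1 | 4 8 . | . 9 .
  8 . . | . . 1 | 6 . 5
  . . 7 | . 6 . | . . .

Step 1. [r2c3∈{2,4,8}] r2c3 is the only open cell in col 3 admitting 8, so r2c3=8.
Step 2. [r6c6∈{2,4,5,9}] col 6 places 4 nowhere but r6c6. So r6c6=4.
Step 3. [r6c3∈{2}] only 2 remains possible at r6c3, so r6c3=2.
Step 4. [r5c1∈{4}] r5c1 has the single candidate 4. So r5c1=4.
Step 5. [r4c4∈{9}] nothing but 9 survives at r4c4, so r4c4=9.
Step 6. [r1c6∈{9}] r1c6 is down to just 9. So r1c6=9.
Step 7. [r7c9∈{2,7}] r7c9 is the only open cell in row 7 admitting 7. So r7c9=7.
Step 8. [r8c5∈{2,7,9}] 9 has one home in col 5: r8c5 ⇒ r8c5=9.
Step 9. [r4c1∈{1}] r4c1 is down to just 1. So r4c1=1.
Step 10. [r3c9∈{8}] r3c9 is down to just 8 ⇒ r3c9=8.
Step 11. [r9c8∈{1,2,4,8}] row 9 places 8 nowhere but r9c8 ⇒ r9c8=8.
Step 12. [r9c7∈{1,2,3,4}] r9c7 is the only open cell in row 9 admitting 1 ⇒ r9c7=1.
Step 13. [r2c6∈{3}] only 3 remains possible at r2c6. So r2c6=3.
Step 14. [r2c4∈{1}] nothing but 1 survives at r2c4 ⇒ r2c4=1.
Step 15. [r8c3∈{4}] r8c3 is down to just 4. So r8c3=4.
Step 16. [r8c8∈{2}] nothing but 2 survives at r8c8. So r8c8=2.
Step 17. [r8c2∈{3}] r8c2 has the single candidate 3. So r8c2=3.
Step 18. [r2c8∈{4}] r2c8 is down to just 4, so r2c8=4.
Step 19. [r2c2∈{2}] r2c2 has the single candidate 2, so r2c2=2.
Step 20. [r1c1∈{5}] r1c1's peers cover all but 5 ⇒ r1c1=5.
Step 21. [r5c7∈{2,5}] r5c7 is the only open cell in col 7 admitting 5 ⇒ r5c7=5.
Step 22. [r5c4∈{6}] r5c4 is down to just 6, so r5c4=6.
Step 23. [r4c9∈{2,4}] across col 9, 2 lands solely at r4c9 ⇒ r4c9=2.
Step 24. [r3c1∈{9}] r3c1 has the single candidate 9 ⇒ r3c1=9.
Step 25. [r3c2∈{1}] only 1 remains possible at r3c2 ⇒ r3c2=1.
Step 26. [r7c6∈{2,5}] r7c6 is the only open cell in row 7 admitting 2. So r7c6=2.
Step 27. [r9c6∈{5}] only 5 remains possible at r9c6, so r9c6=5.
Step 28. [r6c2∈{6,7}] row 6 places 6 nowhere but r6c2 ⇒ r6c2=6.
Step 29. [r1c5∈{7}] only 7 remains possible at r1c5. So r1c5=7.
Step 30. [r9c4∈{3}] only 3 remains possible at r9c4 ⇒ r9c4=3.
Step 31. [r7c7∈{3}] r7c7 is down to just 3 ⇒ r7c7=3.
Step 32. [r1c4∈{8}] r1c4 has the single candidate 8, so r1c4=8.
Step 33. [r1c8∈{1}] r1c8 has the single candidate 1, so r1c8=1.
Step 34. [r7c2∈{5}] r7c2 has the single candidate 5 ⇒ r7c2=5.
Step 35. [r9c9∈{4}] r9c9 is down to just 4 ⇒ r9c9=4.
Step 36. [r9c1∈{2}] r9c1 is down to just 2, so r9c1=2.
Step 37. [r1c7∈{2}] r1c7's peers cover all but 2. So r1c7=2.
Step 38. [r6c9∈{9}] r6c9 is down to just 9 ⇒ r6c9=9.
Step 39. [r3c8∈{5}] only 5 remains possible at r3c8, so r3c8=5.
Step 40. [r9c2∈{9}] r9c2 is down to just 9. So r9c2=9.
Step 41. [r4c2∈{7}] r4c2's peers cover all but 7 ⇒ r4c2=7.
Step 42. [r6c4∈{5}] nothing but 5 survives at r6c4. So r6c4=5.
Step 43. [r2c9∈{6}] r2c9 has the single candidate 6 ⇒ r2c9=6.
Step 44. [r8c4∈{7}] r8c4 has the single candidate 7 ⇒ r8c4=7.
Step 45. [r1c2∈{4}] r1c2 has the single candidate 4, so r1c2=4.
Step 46. [r5c2∈{8}] only 8 remains possible at r5c2. So r5c2=8.
Step 47. [r4c7∈{4}] r4c7 has the single candidate 4. So r4c7=4.
Step 48. [r6c8∈{7}] r6c8 is down to just 7 ⇒ r6c8=7.
Step 49. [r5c5∈{2}] r5c5 is down to just 2, so r5c5=2.
Step 50. [r6c1∈{3}] r6c1 has the single candidate 3 ⇒ r6c1=3.

Answer: 5 4 6 8 7 9 2 1 3 / 7 2 8 1 5 3 9 4 6 / 9 1 3 2 4 6 7 5 8 / 1 7 5 9 3 8 4 6 2 / 4 8 9 6 2 7 5 3 1 / 3 6 2 5 1 4 8 7 9 / 6 5 1 4 8 2 3 9 7 / 8 3 4 7 9 1 6 2 5 / 2 9 7 3 6 5 1 8 4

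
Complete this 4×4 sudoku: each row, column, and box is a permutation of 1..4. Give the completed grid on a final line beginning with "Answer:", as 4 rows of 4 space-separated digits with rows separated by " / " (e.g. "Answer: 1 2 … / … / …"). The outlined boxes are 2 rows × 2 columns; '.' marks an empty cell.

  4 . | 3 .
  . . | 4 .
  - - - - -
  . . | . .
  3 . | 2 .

Step 1. [r3c3∈{1}] nothing but 1 survives at r3c3 ⇒ r3c3=1.
Step 2. [r2c1∈{1,2}] in col 1, 1 fits only at r2c1. So r2c1=1.
Step 3. [r1c2∈{2}] r1c2 is down to just 2 ⇒ r1c2=2.
Step 4. [r3c2∈{4}] only 4 remains possible at r3c2 ⇒ r3c2=4.
Step 5. [r2c4∈{2}] only 2 remains possible at r2c4. So r2c4=2.
Step 6. [r4c2∈{1}] only 1 remains possible at r4c2, so r4c2=1.
Step 7. [r1c4∈{1}] r1c4 has the single candidate 1, so r1c4=1.
Step 8. [r3c1∈{2}] only 2 remains possible at r3c1 ⇒ r3c1=2.
Step 9. [r3c4∈{3}] r3c4 is down to just 3 ⇒ r3c4=3.
Step 10. [r2c2∈{3}] r2c2 is down to just 3. So r2c2=3.
Step 11. [r4c4∈{4}] r4c4 has the single candidate 4 ⇒ r4c4=4.

Answer: 4 2 3 1 / 1 3 4 2 / 2 4 1 3 / 3 1 2 4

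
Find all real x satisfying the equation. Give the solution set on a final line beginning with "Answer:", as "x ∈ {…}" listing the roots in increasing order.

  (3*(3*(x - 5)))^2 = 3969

Step 1. [(3*(3*(x - 5)))^2 = 3969] 3969 ≥ 0, LHS is (·)² — take ±√ ⇒ sqrt: 3*(3*(x - 5)) = 63 or -63.
Step 2. [3*(3*(x - 5)) = 63 or -63] LHS = 3·(…); ÷3 both sides, so div: 3*(x - 5) = 21 or -21.
Step 3. [3*(x - 5) = 21 or -21] 3·(inner) — divide through by 3 ⇒ div: x - 5 = 7 or -7.
Step 4. [x - 5 = 7 or -7] the outer -5 inverts by adding 5, so sub: x = 12 or -2.

Answer: x ∈ {-2, 12}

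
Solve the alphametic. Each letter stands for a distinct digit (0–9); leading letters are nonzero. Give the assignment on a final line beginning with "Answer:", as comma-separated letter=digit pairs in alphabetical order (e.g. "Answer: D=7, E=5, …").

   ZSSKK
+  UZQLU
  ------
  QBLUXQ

Step 1. [col 1: K + U ≡ Q (mod 10)] several values work for K in column 1 (K + U ≡ Q (mod 10), carry-in 0); try K=3, so K=3.
Step 2. [col 1: K + U ≡ Q (mod 10)] several values work for Q in column 1 (K + U ≡ Q (mod 10), carry-in 0); try Q=1 ⇒ Q=1.
Step 3. [col 1: K + U ≡ Q (mod 10)] column 1: given K=3, Q=1, carry-in 0, and digits 1,3 already taken and all letters distinct, K+U≡Q (mod 10) forces U=8 ⇒ U=8.
Step 4. [col 2: K + L ≡ X (mod 10)] several values work for L in column 2 (K + L ≡ X (mod 10), carry-in 1); try L=2 ⇒ L=2.
Step 5. [col 2: K + L ≡ X (mod 10)] in column 2 we have K+L≡X with carry-in 1; given K=3, L=2 and digits 1,2,3,8 already taken and all letters distinct, that pins X to 6 ⇒ X=6.
Step 6. [col 3: S + Q ≡ U (mod 10)] column 3 reads S+Q+carry(0)=U with Q=1, U=8; with digits 1,2,3,6,8 already taken and all letters distinct, the only value for S is 7, so S=7.
Step 7. [col 4: S + Z ≡ L (mod 10)] column 4: given S=7, L=2, carry-in 0, and digits 1,2,3,6,7,8 already taken and all letters distinct, S+Z≡L (mod 10) forces Z=5. So Z=5.
Step 8. [col 5: Z + U ≡ B (mod 10)] column 5 reads Z+U+carry(1)=B with Z=5, U=8; with digits 1,2,3,5,6,7,8 already taken and all letters distinct, the only value for B is 4, so B=4.

Answer: B=4, K=3, L=2, Q=1, S=7, U=8, X=6, Z=5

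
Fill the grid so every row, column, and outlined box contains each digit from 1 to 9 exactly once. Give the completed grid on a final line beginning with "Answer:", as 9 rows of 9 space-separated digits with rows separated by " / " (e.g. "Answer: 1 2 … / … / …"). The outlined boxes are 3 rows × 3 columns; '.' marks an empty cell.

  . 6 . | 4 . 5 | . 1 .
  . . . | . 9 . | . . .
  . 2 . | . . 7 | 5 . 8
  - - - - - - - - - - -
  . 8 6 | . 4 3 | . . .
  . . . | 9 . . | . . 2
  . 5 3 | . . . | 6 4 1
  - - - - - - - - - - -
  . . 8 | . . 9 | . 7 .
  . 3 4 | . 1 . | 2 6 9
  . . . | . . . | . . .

Step 1. [r9c3∈{1,2,5,7,9}] in col 3, 2 fits only at r9c3. So r9c3=2.
Step 2. [r8c6∈{8}] only 8 remains possible at r8c6, so r8c6=8.
Step 3. [r1c5∈{2,3,8}] in row 1, 2 fits only at r1c5 ⇒ r1c5=2.
Step 4. [r3c1∈{1,3,4,9}] in row 3, 4 fits only at r3c1 ⇒ r3c1=4.
Step 5. [r7c2∈{1}] r7c2 has the single candidate 1 ⇒ r7c2=1.
Step 6. [r2c2∈{7}] r2c2's peers cover all but 7. So r2c2=7.
Step 7. [r5c3∈{1,7}] r5c3 is the only open cell in col 3 admitting 7, so r5c3=7.
Step 8. [r2c4∈{1,3,6,8}] in box 2, 8 fits only at r2c4, so r2c4=8.
Step 9. [r7c4∈{2,3,5,6}] r7c4 is the only open cell in row 7 admitting 2, so r7c4=2.
Step 10. [r6c1∈{2,9}] across row 6, 9 lands solely at r6c1 ⇒ r6c1=9.
Step 11. [r6c4∈{7}] r6c4's peers cover all but 7 ⇒ r6c4=7.
Step 12. [r8c4∈{5}] r8c4 has the single candidate 5. So r8c4=5.
Step 13. [r9c5∈{3,6,7}] across col 5, 7 lands solely at r9c5, so r9c5=7.
Step 14. [r9c6∈{4,6}] col 6 places 4 nowhere but r9c6. So r9c6=4.
Step 15. [r5c1∈{1}] r5c1 has the single candidate 1, so r5c1=1.
Step 16. [r2c6∈{1,6}] across col 6, 1 lands solely at r2c6. So r2c6=1.
Step 17. [r5c5∈{5,6,8}] col 5 places 5 nowhere but r5c5, so r5c5=5.
Step 18. [r2c9∈{3,4,6}] across row 2, 6 lands solely at r2c9 ⇒ r2c9=6.
Step 19. [r7c9∈{3,4,5}] in col 9, 4 fits only at r7c9 ⇒ r7c9=4.
Step 20. [r7c7∈{3}] only 3 remains possible at r7c7 ⇒ r7c7=3.
Step 21. [r1c9∈{3,7}] r1c9 is the only open cell in col 9 admitting 3. So r1c9=3.
Step 22. [r7c1∈{5,6}] r7c1 is the only open cell in row 7 admitting 5 ⇒ r7c1=5.
Step 23. [r3c8∈{9}] r3c8 has the single candidate 9 ⇒ r3c8=9.
Step 24. [r9c9∈{5}] r9c9 has the single candidate 5. So r9c9=5.
Step 25. [r3c5∈{3,6}] r3c5 is the only open cell in col 5 admitting 3. So r3c5=3.
Step 26. [r5c7∈{8}] r5c7 has the single candidate 8 ⇒ r5c7=8.
Step 27. [r1c7∈{7}] r1c7's peers cover all but 7, so r1c7=7.
Step 28. [r9c1∈{6}] r9c1 is down to just 6 ⇒ r9c1=6.
Step 29. [r3c4∈{6}] only 6 remains possible at r3c4, so r3c4=6.
Step 30. [r8c1∈{7}] r8c1's peers cover all but 7, so r8c1=7.
Step 31. [r2c7∈{4}] r2c7 is down to just 4. So r2c7=4.
Step 32. [r2c8∈{2}] r2c8 is down to just 2 ⇒ r2c8=2.
Step 33. [r4c8∈{5}] r4c8's peers cover all but 5 ⇒ r4c8=5.
Step 34. [r6c5∈{8}] r6c5 is down to just 8 ⇒ r6c5=8.
Step 35. [r9c8∈{8}] only 8 remains possible at r9c8, so r9c8=8.
Step 36. [r4c9∈{7}] r4c9 is down to just 7. So r4c9=7.
Step 37. [r9c4∈{3}] r9c4 is down to just 3, so r9c4=3.
Step 38. [r9c7∈{1}] r9c7 is down to just 1. So r9c7=1.
Step 39. [r5c8∈{3}] nothing but 3 survives at r5c8 ⇒ r5c8=3.
Step 40. [r4c7∈{9}] nothing but 9 survives at r4c7 ⇒ r4c7=9.
Step 41. [r4c4∈{1}] r4c4 is down to just 1 ⇒ r4c4=1.
Step 42. [r5c2∈{4}] r5c2 has the single candidate 4 ⇒ r5c2=4.
Step 43. [r7c5∈{6}] r7c5's peers cover all but 6 ⇒ r7c5=6.
Step 44. [r5c6∈{6}] r5c6 is down to just 6. So r5c6=6.
Step 45. [r1c3∈{9}] r1c3's peers cover all but 9, so r1c3=9.
Step 46. [r4c1∈{2}] only 2 remains possible at r4c1. So r4c1=2.
Step 47. [r2c1∈{3}] r2c1's peers cover all but 3 ⇒ r2c1=3.
Step 48. [r1c1∈{8}] r1c1 has the single candidate 8 ⇒ r1c1=8.
Step 49. [r3c3∈{1}] r3c3 has the single candidate 1, so r3c3=1.
Step 50. [r6c6∈{2}] nothing but 2 survives at r6c6 ⇒ r6c6=2.
Step 51. [r9c2∈{9}] r9c2's peers cover all but 9, so r9c2=9.
Step 52. [r2c3∈{5}] r2c3 is down to just 5, so r2c3=5.

Answer: 8 6 9 4 2 5 7 1 3 / 3 7 5 8 9 1 4 2 6 / 4 2 1 6 3 7 5 9 8 / 2 8 6 1 4 3 9 5 7 / 1 4 7 9 5 6 8 3 2 / 9 5 3 7 8 2 6 4 1 / 5 1 8 2 6 9 3 7 4 / 7 3 4 5 1 8 2 6 9 / 6 9 2 3 7 4 1 8 5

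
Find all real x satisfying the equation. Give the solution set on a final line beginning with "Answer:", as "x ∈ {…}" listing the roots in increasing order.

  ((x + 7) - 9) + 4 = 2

Step 1. [((x + 7) - 9) + 4 = 2] 4 comes off first (subtract 4). So sub: (x + 7) - 9 = -2.
Step 2. [(x + 7) - 9 = -2] 9 comes off first (add 9), so sub: x + 7 = 7.
Step 3. [x + 7 = 7] the outer +7 inverts by subtracting 7, so sub: x = 0.

Answer: x ∈ {0}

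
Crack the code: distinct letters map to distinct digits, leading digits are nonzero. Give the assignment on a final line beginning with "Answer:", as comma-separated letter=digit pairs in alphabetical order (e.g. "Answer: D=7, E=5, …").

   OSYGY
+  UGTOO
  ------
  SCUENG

Step 1. [col 1: Y + O ≡ G (mod 10)] G=8 is one option consistent with column 1 (Y + O ≡ G (mod 10), carry-in 0) — take it. So G=8.
Step 2. [col 1: Y + O ≡ G (mod 10)] no forcing yet in column 1 (carry-in 0); O=6 is free and consistent — try it. So O=6.
Step 3. [S] S is the leading digit of a 6-digit sum of two 5-digit numbers; the final carry is exactly 1, so S=1.
Step 4. [col 1: Y + O ≡ G (mod 10)] from column 1 (O=6, G=8, carry-in 0, digits 1,6,8 already taken and all letters distinct): Y must equal 2 ⇒ Y=2.
Step 5. [col 2: G + O ≡ N (mod 10)] in column 2 we have G+O≡N with carry-in 0; given G=8, O=6 and digits 1,2,6,8 already taken and all letters distinct, that pins N to 4, so N=4.
Step 6. [col 3: Y + T ≡ E (mod 10)] column 3 (Y + T ≡ E (mod 10), carry-in 1) doesn't pin E yet; pick E=3 and continue. So E=3.
Step 7. [col 3: Y + T ≡ E (mod 10)] from column 3 (Y=2, E=3, carry-in 1, digits 1,2,3,4,6,8 already taken and all letters distinct): T must equal 0. So T=0.
Step 8. [col 4: S + G ≡ U (mod 10)] column 4: given S=1, G=8, carry-in 0, and digits 0,1,2,3,4,6,8 already taken and all letters distinct, S+G≡U (mod 10) forces U=9. So U=9.
Step 9. [col 5: O + U ≡ C (mod 10)] column 5 reads O+U+carry(0)=C with O=6, U=9; with digits 0,1,2,3,4,6,8,9 already taken and all letters distinct, the only value for C is 5, so C=5.

Answer: C=5, E=3, G=8, N=4, O=6, S=1, T=0, U=9, Y=2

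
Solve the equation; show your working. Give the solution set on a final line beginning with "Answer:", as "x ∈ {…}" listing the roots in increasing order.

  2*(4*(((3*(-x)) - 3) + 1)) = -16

Step 1. [2*(4*(((3*(-x)) - 3) + 1)) = -16] LHS = 2·(…); ÷2 both sides, so div: 4*(((3*(-x)) - 3) + 1) = -8.
Step 2. [4*(((3*(-x)) - 3) + 1) = -8] 4 out front; divide by 4. So div: ((3*(-x)) - 3) + 1 = -2.
Step 3. [((3*(-x)) - 3) + 1 = -2] the outer +1 inverts by subtracting 1. So sub: (3*(-x)) - 3 = -3.
Step 4. [(3*(-x)) - 3 = -3] add 3: x sits inside (… - 3) ⇒ sub: 3*(-x) = 0.
Step 5. [3*(-x) = 0] 3·(inner) — divide through by 3. So div: -x = 0.
Step 6. [-x = 0] leading − — multiply by −1, so neg: x = 0.

Answer: x ∈ {0}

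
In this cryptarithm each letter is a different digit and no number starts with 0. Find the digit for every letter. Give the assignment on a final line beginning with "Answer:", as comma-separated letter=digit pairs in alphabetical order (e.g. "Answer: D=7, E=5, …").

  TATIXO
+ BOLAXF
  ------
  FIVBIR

Step 1. [col 1: O + F ≡ R (mod 10)] several values work for R in column 1 (O + F ≡ R (mod 10), carry-in 0); try R=0, so R=0.
Step 2. [col 1: O + F ≡ R (mod 10)] F=8 is one option consistent with column 1 (O + F ≡ R (mod 10), carry-in 0) — take it ⇒ F=8.
Step 3. [col 1: O + F ≡ R (mod 10)] from column 1 (F=8, R=0, carry-in 0, digits 0,8 already taken and all letters distinct): O must equal 2 ⇒ O=2.
Step 4. [col 2: X + X ≡ I (mod 10)] no forcing yet in column 2 (carry-in 1); X=4 is free and consistent — try it, so X=4.
Step 5. [col 2: X + X ≡ I (mod 10)] in column 2 we have X+X≡I with carry-in 1; given X=4 and digits 0,2,4,8 already taken and all letters distinct, that pins I to 9 ⇒ I=9.
Step 6. [col 3: I + A ≡ B (mod 10)] no forcing yet in column 3 (carry-in 0); B=5 is free and consistent — try it. So B=5.
Step 7. [col 3: I + A ≡ B (mod 10)] column 3: given I=9, B=5, carry-in 0, and digits 0,2,4,5,8,9 already taken and all letters distinct, I+A≡B (mod 10) forces A=6, so A=6.
Step 8. [col 4: T + L ≡ V (mod 10)] column 4 reads T+L+carry(1)=V with nothing yet; with digits 0,2,4,5,6,8,9 already taken and all letters distinct, the only value for V is 1 ⇒ V=1.
Step 9. [col 4: T + L ≡ V (mod 10)] several values work for T in column 4 (T + L ≡ V (mod 10), carry-in 1); try T=3. So T=3.
Step 10. [col 4: T + L ≡ V (mod 10)] in column 4 we have T+L≡V with carry-in 1; given T=3, V=1 and digits 0,1,2,3,4,5,6,8,9 already taken and all letters distinct, that pins L to 7. So L=7.

Answer: A=6, B=5, F=8, I=9, L=7, O=2, R=0, T=3, V=1, X=4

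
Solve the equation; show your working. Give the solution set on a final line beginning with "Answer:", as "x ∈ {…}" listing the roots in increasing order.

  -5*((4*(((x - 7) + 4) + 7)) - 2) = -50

Step 1. [-5*((4*(((x - 7) + 4) + 7)) - 2) = -50] divide by the outer -5, so div: (4*(((x - 7) + 4) + 7)) - 2 = 10.
Step 2. [(4*(((x - 7) + 4) + 7)) - 2 = 10] add 2: x sits inside (… - 2), so sub: 4*(((x - 7) + 4) + 7) = 12.
Step 3. [4*(((x - 7) + 4) + 7) = 12] LHS = 4·(…); ÷4 both sides. So div: ((x - 7) + 4) + 7 = 3.
Step 4. [((x - 7) + 4) + 7 = 3] the outer +7 inverts by subtracting 7. So sub: (x - 7) + 4 = -4.
Step 5. [(x - 7) + 4 = -4] +4 is outermost — subtract 4 both sides. So sub: x - 7 = -8.
Step 6. [x - 7 = -8] the outer -7 inverts by adding 7. So sub: x = -1.

Answer: x ∈ {-1}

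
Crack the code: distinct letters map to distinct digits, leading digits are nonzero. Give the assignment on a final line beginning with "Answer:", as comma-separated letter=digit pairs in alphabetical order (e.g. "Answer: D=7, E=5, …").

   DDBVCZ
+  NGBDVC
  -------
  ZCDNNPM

Step 1. [col 1: Z + C ≡ M (mod 10)] several values work for Z in column 1 (Z + C ≡ M (mod 10), carry-in 0); try Z=1. So Z=1.
Step 2. [col 1: Z + C ≡ M (mod 10)] no forcing yet in column 1 (carry-in 0); M=3 is free and consistent — try it ⇒ M=3.
Step 3. [col 1: Z + C ≡ M (mod 10)] column 1 reads Z+C+carry(0)=M with Z=1, M=3; with digits 1,3 already taken and all letters distinct, the only value for C is 2. So C=2.
Step 4. [col 2: C + V ≡ P (mod 10)] V=8 is one option consistent with column 2 (C + V ≡ P (mod 10), carry-in 0) — take it, so V=8.
Step 5. [col 2: C + V ≡ P (mod 10)] in column 2 we have C+V≡P with carry-in 0; given C=2, V=8 and digits 1,2,3,8 already taken and all letters distinct, that pins P to 0, so P=0.
Step 6. [col 3: V + D ≡ N (mod 10)] no forcing yet in column 3 (carry-in 1); N=5 is free and consistent — try it, so N=5.
Step 7. [col 3: V + D ≡ N (mod 10)] column 3 reads V+D+carry(1)=N with V=8, N=5; with digits 0,1,2,3,5,8 already taken and all letters distinct, the only value for D is 6. So D=6.
Step 8. [col 4: B + B ≡ N (mod 10)] from column 4 (N=5, carry-in 1, digits 0,1,2,3,5,6,8 already taken and all letters distinct): B must equal 7, so B=7.
Step 9. [col 5: D + G ≡ D (mod 10)] in column 5 we have D+G≡D with carry-in 1; given D=6 and digits 0,1,2,3,5,6,7,8 already taken and all letters distinct, that pins G to 9, so G=9.

Answer: B=7, C=2, D=6, G=9, M=3, N=5, P=0, V=8, Z=1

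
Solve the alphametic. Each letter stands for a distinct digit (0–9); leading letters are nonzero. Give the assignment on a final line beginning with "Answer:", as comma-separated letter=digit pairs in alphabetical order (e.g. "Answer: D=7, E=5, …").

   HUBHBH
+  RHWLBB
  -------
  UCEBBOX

Step 1. [col 1: H + B ≡ X (mod 10)] no forcing yet in column 1 (carry-in 0); X=3 is free and consistent — try it, so X=3.
Step 2. [U] the sum has 7 digits but both addends have 6; that extra leading digit U is the final carry, namely 1, so U=1.
Step 3. [col 1: H + B ≡ X (mod 10)] column 1 (H + B ≡ X (mod 10), carry-in 0) doesn't pin H yet; pick H=5 and continue, so H=5.
Step 4. [col 1: H + B ≡ X (mod 10)] column 1: given H=5, X=3, carry-in 0, and digits 1,3,5 already taken and all letters distinct, H+B≡X (mod 10) forces B=8. So B=8.
Step 5. [col 2: B + B ≡ O (mod 10)] from column 2 (B=8, carry-in 1, digits 1,3,5,8 already taken and all letters distinct): O must equal 7 ⇒ O=7.
Step 6. [col 3: H + L ≡ B (mod 10)] in column 3 we have H+L≡B with carry-in 1; given H=5, B=8 and digits 1,3,5,7,8 already taken and all letters distinct, that pins L to 2. So L=2.
Step 7. [col 4: B + W ≡ B (mod 10)] from column 4 (B=8, carry-in 0, digits 1,2,3,5,7,8 already taken and all letters distinct): W must equal 0 ⇒ W=0.
Step 8. [col 5: U + H ≡ E (mod 10)] column 5: given U=1, H=5, carry-in 0, and digits 0,1,2,3,5,7,8 already taken and all letters distinct, U+H≡E (mod 10) forces E=6. So E=6.
Step 9. [col 6: H + R ≡ C (mod 10)] no forcing yet in column 6 (carry-in 0); C=4 is free and consistent — try it ⇒ C=4.
Step 10. [col 6: H + R ≡ C (mod 10)] column 6 reads H+R+carry(0)=C with H=5, C=4; with digits 0,1,2,3,4,5,6,7,8 already taken and all letters distinct, the only value for R is 9. So R=9.

Answer: B=8, C=4, E=6, H=5, L=2, O=7, R=9, U=1, W=0, X=3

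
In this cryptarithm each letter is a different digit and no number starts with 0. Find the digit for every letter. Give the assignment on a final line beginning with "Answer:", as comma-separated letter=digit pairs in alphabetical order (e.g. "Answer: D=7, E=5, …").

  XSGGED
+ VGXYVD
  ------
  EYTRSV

Step 1. [col 1: D + D ≡ V (mod 10)] no forcing yet in column 1 (carry-in 0); V=4 is free and consistent — try it ⇒ V=4.
Step 2. [col 1: D + D ≡ V (mod 10)] no forcing yet in column 1 (carry-in 0); D=2 is free and consistent — try it. So D=2.
Step 3. [col 2: E + V ≡ S (mod 10)] column 2 (E + V ≡ S (mod 10), carry-in 0) doesn't pin S yet; pick S=1 and continue. So S=1.
Step 4. [col 2: E + V ≡ S (mod 10)] in column 2 we have E+V≡S with carry-in 0; given V=4, S=1 and digits 1,2,4 already taken and all letters distinct, that pins E to 7, so E=7.
Step 5. [col 3: G + Y ≡ R (mod 10)] column 3 (G + Y ≡ R (mod 10), carry-in 1) doesn't pin R yet; pick R=5 and continue, so R=5.
Step 6. [col 3: G + Y ≡ R (mod 10)] Y=8 is one option consistent with column 3 (G + Y ≡ R (mod 10), carry-in 1) — take it ⇒ Y=8.
Step 7. [col 3: G + Y ≡ R (mod 10)] column 3 reads G+Y+carry(1)=R with Y=8, R=5; with digits 1,2,4,5,7,8 already taken and all letters distinct, the only value for G is 6, so G=6.
Step 8. [col 4: G + X ≡ T (mod 10)] column 4: given G=6, carry-in 1, and digits 1,2,4,5,6,7,8 already taken and all letters distinct, G+X≡T (mod 10) forces X=3, so X=3.
Step 9. [col 4: G + X ≡ T (mod 10)] column 4 reads G+X+carry(1)=T with G=6, X=3; with digits 1,2,3,4,5,6,7,8 already taken and all letters distinct, the only value for T is 0, so T=0.

Answer: D=2, E=7, G=6, R=5, S=1, T=0, V=4, X=3, Y=8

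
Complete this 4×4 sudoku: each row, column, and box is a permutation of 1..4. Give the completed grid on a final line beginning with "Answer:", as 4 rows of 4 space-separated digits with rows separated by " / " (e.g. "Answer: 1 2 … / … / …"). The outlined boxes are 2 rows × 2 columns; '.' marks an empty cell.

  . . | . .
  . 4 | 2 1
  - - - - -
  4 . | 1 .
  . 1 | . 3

Step 1. [r1c3∈{3,4}] r1c3 is the only open cell in col 3 admitting 3 ⇒ r1c3=3.
Step 2. [r1c2∈{2}] r1c2 is down to just 2 ⇒ r1c2=2.
Step 3. [r1c4∈{4}] nothing but 4 survives at r1c4. So r1c4=4.
Step 4. [r3c4∈{2}] only 2 remains possible at r3c4. So r3c4=2.
Step 5. [r2c1∈{3}] r2c1 has the single candidate 3, so r2c1=3.
Step 6. [r3c2∈{3}] only 3 remains possible at r3c2. So r3c2=3.
Step 7. [r4c1∈{2}] only 2 remains possible at r4c1 ⇒ r4c1=2.
Step 8. [r4c3∈{4}] r4c3's peers cover all but 4, so r4c3=4.
Step 9. [r1c1∈{1}] r1c1 has the single candidate 1, so r1c1=1.

Answer: 1 2 3 4 / 3 4 2 1 / 4 3 1 2 / 2 1 4 3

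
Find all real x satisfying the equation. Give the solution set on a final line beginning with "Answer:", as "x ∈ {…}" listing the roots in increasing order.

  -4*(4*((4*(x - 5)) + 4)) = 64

Step 1. [-4*(4*((4*(x - 5)) + 4)) = 64] LHS = -4·(…); ÷-4 both sides, so div: 4*((4*(x - 5)) + 4) = -16.
Step 2. [4*((4*(x - 5)) + 4) = -16] 4·(inner) — divide through by 4, so div: (4*(x - 5)) + 4 = -4.
Step 3. [(4*(x - 5)) + 4 = -4] 4 divides every term; factor it out. So factor: (x - 5) + 1 = -1.
Step 4. [(x - 5) + 1 = -1] peel the +1: subtract 1 from each side, so sub: x - 5 = -2.
Step 5. [x - 5 = -2] 5 comes off first (add 5), so sub: x = 3.

Answer: x ∈ {3}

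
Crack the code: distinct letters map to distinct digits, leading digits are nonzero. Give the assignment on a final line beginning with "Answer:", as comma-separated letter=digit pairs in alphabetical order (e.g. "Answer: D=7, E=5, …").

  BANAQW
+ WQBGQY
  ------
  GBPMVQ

Step 1. [col 1: W + Y ≡ Q (mod 10)] Y=9 is one option consistent with column 1 (W + Y ≡ Q (mod 10), carry-in 0) — take it ⇒ Y=9.
Step 2. [col 1: W + Y ≡ Q (mod 10)] several values work for Q in column 1 (W + Y ≡ Q (mod 10), carry-in 0); try Q=2, so Q=2.
Step 3. [col 1: W + Y ≡ Q (mod 10)] in column 1 we have W+Y≡Q with carry-in 0; given Y=9, Q=2 and digits 2,9 already taken and all letters distinct, that pins W to 3, so W=3.
Step 4. [col 2: Q + Q ≡ V (mod 10)] column 2 reads Q+Q+carry(1)=V with Q=2; with digits 2,3,9 already taken and all letters distinct, the only value for V is 5 ⇒ V=5.
Step 5. [col 3: A + G ≡ M (mod 10)] G=7 is one option consistent with column 3 (A + G ≡ M (mod 10), carry-in 0) — take it, so G=7.
Step 6. [col 3: A + G ≡ M (mod 10)] several values work for M in column 3 (A + G ≡ M (mod 10), carry-in 0); try M=8 ⇒ M=8.
Step 7. [col 3: A + G ≡ M (mod 10)] in column 3 we have A+G≡M with carry-in 0; given G=7, M=8 and digits 2,3,5,7,8,9 already taken and all letters distinct, that pins A to 1 ⇒ A=1.
Step 8. [col 4: N + B ≡ P (mod 10)] in column 4 we have N+B≡P with carry-in 0; given nothing yet and digits 1,2,3,5,7,8,9 already taken and all letters distinct, that pins P to 0 ⇒ P=0.
Step 9. [col 4: N + B ≡ P (mod 10)] N=6 is one option consistent with column 4 (N + B ≡ P (mod 10), carry-in 0) — take it, so N=6.
Step 10. [col 4: N + B ≡ P (mod 10)] column 4: given N=6, P=0, carry-in 0, and digits 0,1,2,3,5,6,7,8,9 already taken and all letters distinct, N+B≡P (mod 10) forces B=4. So B=4.

Answer: A=1, B=4, G=7, M=8, N=6, P=0, Q=2, V=5, W=3, Y=9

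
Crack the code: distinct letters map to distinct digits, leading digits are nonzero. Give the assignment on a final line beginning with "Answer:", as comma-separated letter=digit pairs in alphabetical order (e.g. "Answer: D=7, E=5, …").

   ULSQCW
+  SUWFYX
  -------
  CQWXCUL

Step 1. [col 1: W + X ≡ L (mod 10)] no forcing yet in column 1 (carry-in 0); L=0 is free and consistent — try it. So L=0.
Step 2. [col 1: W + X ≡ L (mod 10)] W=6 is one option consistent with column 1 (W + X ≡ L (mod 10), carry-in 0) — take it ⇒ W=6.
Step 3. [C] the sum has 7 digits but both addends have 6; that extra leading digit C is the final carry, namely 1, so C=1.
Step 4. [col 1: W + X ≡ L (mod 10)] column 1 reads W+X+carry(0)=L with W=6, L=0; with digits 0,1,6 already taken and all letters distinct, the only value for X is 4 ⇒ X=4.
Step 5. [col 2: C + Y ≡ U (mod 10)] several values work for Y in column 2 (C + Y ≡ U (mod 10), carry-in 1); try Y=3. So Y=3.
Step 6. [col 2: C + Y ≡ U (mod 10)] from column 2 (C=1, Y=3, carry-in 1, digits 0,1,3,4,6 already taken and all letters distinct): U must equal 5. So U=5.
Step 7. [col 3: Q + F ≡ C (mod 10)] Q=2 is one option consistent with column 3 (Q + F ≡ C (mod 10), carry-in 0) — take it, so Q=2.
Step 8. [col 3: Q + F ≡ C (mod 10)] in column 3 we have Q+F≡C with carry-in 0; given Q=2, C=1 and digits 0,1,2,3,4,5,6 already taken and all letters distinct, that pins F to 9 ⇒ F=9.
Step 9. [col 4: S + W ≡ X (mod 10)] column 4 reads S+W+carry(1)=X with W=6, X=4; with digits 0,1,2,3,4,5,6,9 already taken and all letters distinct, the only value for S is 7 ⇒ S=7.

Answer: C=1, F=9, L=0, Q=2, S=7, U=5, W=6, X=4, Y=3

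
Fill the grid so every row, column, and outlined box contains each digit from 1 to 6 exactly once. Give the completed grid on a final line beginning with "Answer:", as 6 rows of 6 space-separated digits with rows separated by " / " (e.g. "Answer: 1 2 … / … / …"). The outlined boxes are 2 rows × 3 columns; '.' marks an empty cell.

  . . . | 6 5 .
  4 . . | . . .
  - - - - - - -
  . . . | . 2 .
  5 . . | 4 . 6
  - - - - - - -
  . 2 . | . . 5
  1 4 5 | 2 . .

Step 1. [r6c6∈{3}] r6c6's peers cover all but 3 ⇒ r6c6=3.
Step 2. [r3c6∈{1}] r3c6 has the single candidate 1 ⇒ r3c6=1.
Step 3. [r4c3∈{1,2,3}] in row 4, 2 fits only at r4c3, so r4c3=2.
Step 4. [r4c2∈{1,3}] row 4 places 1 nowhere but r4c2. So r4c2=1.
Step 5. [r1c2∈{3}] r1c2's peers cover all but 3, so r1c2=3.
Step 6. [r3c2∈{6}] r3c2's peers cover all but 6 ⇒ r3c2=6.
Step 7. [r5c1∈{3,6}] 6 has one home in col 1: r5c1 ⇒ r5c1=6.
Step 8. [r5c4∈{1}] r5c4 has the single candidate 1 ⇒ r5c4=1.
Step 9. [r2c5∈{1,3}] in col 5, 1 fits only at r2c5 ⇒ r2c5=1.
Step 10. [r3c1∈{3}] r3c1's peers cover all but 3 ⇒ r3c1=3.
Step 11. [r1c6∈{2,4}] in row 1, 4 fits only at r1c6 ⇒ r1c6=4.
Step 12. [r5c5∈{4}] only 4 remains possible at r5c5. So r5c5=4.
Step 13. [r2c2∈{5}] only 5 remains possible at r2c2, so r2c2=5.
Step 14. [r5c3∈{3}] r5c3 has the single candidate 3, so r5c3=3.
Step 15. [r6c5∈{6}] r6c5's peers cover all but 6, so r6c5=6.
Step 16. [r3c4∈{5}] only 5 remains possible at r3c4, so r3c4=5.
Step 17. [r2c4∈{3}] r2c4 has the single candidate 3, so r2c4=3.
Step 18. [r1c1∈{2}] r1c1's peers cover all but 2, so r1c1=2.
Step 19. [r1c3∈{1}] r1c3 is down to just 1, so r1c3=1.
Step 20. [r2c3∈{6}] r2c3's peers cover all but 6, so r2c3=6.
Step 21. [r2c6∈{2}] only 2 remains possible at r2c6. So r2c6=2.
Step 22. [r4c5∈{3}] r4c5's peers cover all but 3. So r4c5=3.
Step 23. [r3c3∈{4}] r3c3 is down to just 4 ⇒ r3c3=4.

Answer: 2 3 1 6 5 4 / 4 5 6 3 1 2 / 3 6 4 5 2 1 / 5 1 2 4 3 6 / 6 2 3 1 4 5 / 1 4 5 2 6 3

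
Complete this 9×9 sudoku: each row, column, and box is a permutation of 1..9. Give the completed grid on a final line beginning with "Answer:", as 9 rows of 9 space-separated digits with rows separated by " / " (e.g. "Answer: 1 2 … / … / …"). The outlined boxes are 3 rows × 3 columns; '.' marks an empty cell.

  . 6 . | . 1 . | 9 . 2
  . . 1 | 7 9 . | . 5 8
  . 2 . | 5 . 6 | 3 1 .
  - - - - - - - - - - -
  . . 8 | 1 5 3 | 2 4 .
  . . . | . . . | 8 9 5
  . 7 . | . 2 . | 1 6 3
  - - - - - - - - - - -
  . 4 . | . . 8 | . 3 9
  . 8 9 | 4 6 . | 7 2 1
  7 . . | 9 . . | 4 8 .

Step 1. [r9c2∈{1,3,5}] across col 2, 5 lands solely at r9c2, so r9c2=5.
Step 2. [r1c6∈{4}] nothing but 4 survives at r1c6 ⇒ r1c6=4.
Step 3. [r2c1∈{3,4}] in row 2, 4 fits only at r2c1. So r2c1=4.
Step 4. [r4c1∈{6,9}] in row 4, 6 fits only at r4c1. So r4c1=6.
Step 5. [r8c1∈{3}] only 3 remains possible at r8c1. So r8c1=3.
Step 6. [r7c4∈{2}] nothing but 2 survives at r7c4. So r7c4=2.
Step 7. [r9c3∈{2,6}] in row 9, 2 fits only at r9c3 ⇒ r9c3=2.
Step 8. [r2c2∈{3}] nothing but 3 survives at r2c2 ⇒ r2c2=3.
Step 9. [r3c5∈{8}] r3c5's peers cover all but 8, so r3c5=8.
Step 10. [r6c3∈{4,5}] 4 has one home in row 6: r6c3, so r6c3=4.
Step 11. [r1c3∈{5,7}] col 3 places 5 nowhere but r1c3, so r1c3=5.
Step 12. [r3c1∈{9}] r3c1 has the single candidate 9, so r3c1=9.
Step 13. [r7c5∈{7}] r7c5 has the single candidate 7 ⇒ r7c5=7.
Step 14. [r3c9∈{4,7}] row 3 places 4 nowhere but r3c9 ⇒ r3c9=4.
Step 15. [r2c7∈{6}] r2c7 has the single candidate 6. So r2c7=6.
Step 16. [r7c1∈{1}] nothing but 1 survives at r7c1. So r7c1=1.
Step 17. [r7c7∈{5}] r7c7 has the single candidate 5. So r7c7=5.
Step 18. [r4c2∈{9}] only 9 remains possible at r4c2 ⇒ r4c2=9.
Step 19. [r1c4∈{3}] nothing but 3 survives at r1c4. So r1c4=3.
Step 20. [r2c6∈{2}] r2c6 is down to just 2, so r2c6=2.
Step 21. [r8c6∈{5}] r8c6's peers cover all but 5. So r8c6=5.
Step 22. [r5c3∈{3}] r5c3 is down to just 3. So r5c3=3.
Step 23. [r6c4∈{8}] r6c4's peers cover all but 8. So r6c4=8.
Step 24. [r5c5∈{4}] r5c5 has the single candidate 4. So r5c5=4.
Step 25. [r5c4∈{6}] only 6 remains possible at r5c4. So r5c4=6.
Step 26. [r5c6∈{7}] r5c6's peers cover all but 7. So r5c6=7.
Step 27. [r4c9∈{7}] r4c9 is down to just 7 ⇒ r4c9=7.
Step 28. [r5c2∈{1}] nothing but 1 survives at r5c2, so r5c2=1.
Step 29. [r9c5∈{3}] r9c5's peers cover all but 3 ⇒ r9c5=3.
Step 30. [r1c1∈{8}] r1c1 is down to just 8, so r1c1=8.
Step 31. [r9c6∈{1}] only 1 remains possible at r9c6. So r9c6=1.
Step 32. [r3c3∈{7}] only 7 remains possible at r3c3 ⇒ r3c3=7.
Step 33. [r9c9∈{6}] nothing but 6 survives at r9c9, so r9c9=6.
Step 34. [r6c1∈{5}] nothing but 5 survives at r6c1, so r6c1=5.
Step 35. [r1c8∈{7}] r1c8's peers cover all but 7. So r1c8=7.
Step 36. [r5c1∈{2}] r5c1 has the single candidate 2. So r5c1=2.
Step 37. [r6c6∈{9}] only 9 remains possible at r6c6, so r6c6=9.
Step 38. [r7c3∈{6}] r7c3's peers cover all but 6 ⇒ r7c3=6.

Answer: 8 6 5 3 1 4 9 7 2 / 4 3 1 7 9 2 6 5 8 / 9 2 7 5 8 6 3 1 4 / 6 9 8 1 5 3 2 4 7 / 2 1 3 6 4 7 8 9 5 / 5 7 4 8 2 9 1 6 3 / 1 4 6 2 7 8 5 3 9 / 3 8 9 4 6 5 7 2 1 / 7 5 2 9 3 1 4 8 6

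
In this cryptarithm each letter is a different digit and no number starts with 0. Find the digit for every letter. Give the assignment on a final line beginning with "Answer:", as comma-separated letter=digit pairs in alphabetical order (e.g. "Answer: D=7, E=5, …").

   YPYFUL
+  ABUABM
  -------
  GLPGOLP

Step 1. [col 1: L + M ≡ P (mod 10)] M=6 is one option consistent with column 1 (L + M ≡ P (mod 10), carry-in 0) — take it. So M=6.
Step 2. [G] the sum has 7 digits but both addends have 6; that extra leading digit G is the final carry, namely 1, so G=1.
Step 3. [col 1: L + M ≡ P (mod 10)] several values work for P in column 1 (L + M ≡ P (mod 10), carry-in 0); try P=8, so P=8.
Step 4. [col 1: L + M ≡ P (mod 10)] in column 1 we have L+M≡P with carry-in 0; given M=6, P=8 and digits 1,6,8 already taken and all letters distinct, that pins L to 2 ⇒ L=2.
Step 5. [col 2: U + B ≡ L (mod 10)] B=9 is one option consistent with column 2 (U + B ≡ L (mod 10), carry-in 0) — take it. So B=9.
Step 6. [col 2: U + B ≡ L (mod 10)] from column 2 (B=9, L=2, carry-in 0, digits 1,2,6,8,9 already taken and all letters distinct): U must equal 3, so U=3.
Step 7. [col 3: F + A ≡ O (mod 10)] several values work for F in column 3 (F + A ≡ O (mod 10), carry-in 1); try F=5, so F=5.
Step 8. [col 3: F + A ≡ O (mod 10)] column 3: given F=5, carry-in 1, and digits 1,2,3,5,6,8,9 already taken and all letters distinct, F+A≡O (mod 10) forces A=4 ⇒ A=4.
Step 9. [col 3: F + A ≡ O (mod 10)] column 3: given F=5, A=4, carry-in 1, and digits 1,2,3,4,5,6,8,9 already taken and all letters distinct, F+A≡O (mod 10) forces O=0. So O=0.
Step 10. [col 4: Y + U ≡ G (mod 10)] column 4: given U=3, G=1, carry-in 1, and digits 0,1,2,3,4,5,6,8,9 already taken and all letters distinct, Y+U≡G (mod 10) forces Y=7. So Y=7.

Answer: A=4, B=9, F=5, G=1, L=2, M=6, O=0, P=8, U=3, Y=7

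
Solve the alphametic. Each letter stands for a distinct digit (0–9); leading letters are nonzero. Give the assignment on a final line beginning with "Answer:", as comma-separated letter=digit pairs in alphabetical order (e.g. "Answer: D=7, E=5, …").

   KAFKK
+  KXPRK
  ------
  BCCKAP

Step 1. [B] adding two 5-digit numbers gives at most 5+1 digits, and here it does — B is that final carry and must be 1 ⇒ B=1.
Step 2. [col 1: K + K ≡ P (mod 10)] no forcing yet in column 1 (carry-in 0); P=4 is free and consistent — try it ⇒ P=4.
Step 3. [col 1: K + K ≡ P (mod 10)] column 1 (K + K ≡ P (mod 10), carry-in 0) doesn't pin K yet; pick K=7 and continue ⇒ K=7.
Step 4. [col 2: K + R ≡ A (mod 10)] several values work for A in column 2 (K + R ≡ A (mod 10), carry-in 1); try A=6 ⇒ A=6.
Step 5. [col 2: K + R ≡ A (mod 10)] column 2 reads K+R+carry(1)=A with K=7, A=6; with digits 1,4,6,7 already taken and all letters distinct, the only value for R is 8 ⇒ R=8.
Step 6. [col 3: F + P ≡ K (mod 10)] from column 3 (P=4, K=7, carry-in 1, digits 1,4,6,7,8 already taken and all letters distinct): F must equal 2, so F=2.
Step 7. [col 4: A + X ≡ C (mod 10)] X=9 is one option consistent with column 4 (A + X ≡ C (mod 10), carry-in 0) — take it ⇒ X=9.
Step 8. [col 4: A + X ≡ C (mod 10)] in column 4 we have A+X≡C with carry-in 0; given A=6, X=9 and digits 1,2,4,6,7,8,9 already taken and all letters distinct, that pins C to 5, so C=5.

Answer: A=6, B=1, C=5, F=2, K=7, P=4, R=8, X=9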